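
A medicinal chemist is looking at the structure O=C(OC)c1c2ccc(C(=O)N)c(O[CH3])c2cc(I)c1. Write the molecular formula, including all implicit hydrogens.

C14H12INO4

Walk through each heavy atom and fill implicit hydrogens from standard valence (C 4, N 3, O 2, S 2, halogen 1); for lowercase aromatic atoms, an aromatic c carries 1 H when it has two neighbours and 0 H with three, and aromatic n carries 0 H:
  atom 1: O, bond orders sum to 2 (valence 2) → 0 H
  atom 2: C, bond orders sum to 4 (valence 4) → 0 H
  atom 3: O, bond orders sum to 2 (valence 2) → 0 H
  atom 4: C, bond orders sum to 1 (valence 4) → 3 H
  atom 5: aromatic c, 3 neighbours → 0 H
  atom 6: aromatic c, 3 neighbours → 0 H
  atom 7: aromatic c, 2 neighbours → 1 H
  atom 8: aromatic c, 2 neighbours → 1 H
  atom 9: aromatic c, 3 neighbours → 0 H
  atom 10: C, bond orders sum to 4 (valence 4) → 0 H
  atom 11: O, bond orders sum to 2 (valence 2) → 0 H
  atom 12: N, bond orders sum to 1 (valence 3) → 2 H
  atom 13: aromatic c, 3 neighbours → 0 H
  atom 14: O, bond orders sum to 2 (valence 2) → 0 H
  atom 15: C with explicit H count 3
  atom 16: aromatic c, 3 neighbours → 0 H
  atom 17: aromatic c, 2 neighbours → 1 H
  atom 18: aromatic c, 3 neighbours → 0 H
  atom 19: I (halogen, monovalent) → 0 H
  atom 20: aromatic c, 2 neighbours → 1 H
Totals → C:14, H:12, I:1, N:1, O:4.
In Hill order: C14H12INO4.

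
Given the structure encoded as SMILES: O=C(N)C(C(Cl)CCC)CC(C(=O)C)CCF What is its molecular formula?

C12H21ClFNO2

Walk through each heavy atom and fill implicit hydrogens from standard valence (C 4, N 3, O 2, S 2, halogen 1):
  atom 1: O, bond orders sum to 2 (valence 2) → 0 H
  atom 2: C, bond orders sum to 4 (valence 4) → 0 H
  atom 3: N, bond orders sum to 1 (valence 3) → 2 H
  atom 4: C, bond orders sum to 3 (valence 4) → 1 H
  atom 5: C, bond orders sum to 3 (valence 4) → 1 H
  atom 6: Cl (halogen, monovalent) → 0 H
  atom 7: C, bond orders sum to 2 (valence 4) → 2 H
  atom 8: C, bond orders sum to 2 (valence 4) → 2 H
  atom 9: C, bond orders sum to 1 (valence 4) → 3 H
  atom 10: C, bond orders sum to 2 (valence 4) → 2 H
  atom 11: C, bond orders sum to 3 (valence 4) → 1 H
  atom 12: C, bond orders sum to 4 (valence 4) → 0 H
  atom 13: O, bond orders sum to 2 (valence 2) → 0 H
  atom 14: C, bond orders sum to 1 (valence 4) → 3 H
  atom 15: C, bond orders sum to 2 (valence 4) → 2 H
  atom 16: C, bond orders sum to 2 (valence 4) → 2 H
  atom 17: F (halogen, monovalent) → 0 H
Totals → C:12, H:21, Cl:1, F:1, N:1, O:2.
In Hill order: C12H21ClFNO2.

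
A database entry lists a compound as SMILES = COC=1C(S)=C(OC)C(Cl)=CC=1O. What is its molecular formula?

Walk through each heavy atom and fill implicit hydrogens from standard valence (C 4, N 3, O 2, S 2, halogen 1):
  atom 1: C, bond orders sum to 1 (valence 4) → 3 H
  atom 2: O, bond orders sum to 2 (valence 2) → 0 H
  atom 3: C, bond orders sum to 4 (valence 4) → 0 H
  atom 4: C, bond orders sum to 4 (valence 4) → 0 H
  atom 5: S, bond orders sum to 1 (valence 2) → 1 H
  atom 6: C, bond orders sum to 4 (valence 4) → 0 H
  atom 7: O, bond orders sum to 2 (valence 2) → 0 H
  atom 8: C, bond orders sum to 1 (valence 4) → 3 H
  atom 9: C, bond orders sum to 4 (valence 4) → 0 H
  atom 10: Cl (halogen, monovalent) → 0 H
  atom 11: C, bond orders sum to 3 (valence 4) → 1 H
  atom 12: C, bond orders sum to 4 (valence 4) → 0 H
  atom 13: O, bond orders sum to 1 (valence 2) → 1 H
Totals → C:8, H:9, Cl:1, O:3, S:1.
In Hill order: C8H9ClO3S.

C8H9ClO3S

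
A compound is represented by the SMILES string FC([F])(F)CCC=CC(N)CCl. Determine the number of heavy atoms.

12

Every atom symbol written in the SMILES (organic subset) is one heavy atom; implicit H are not written.
Heavy atoms by element → C:7, Cl:1, F:3, N:1.
Total: 12.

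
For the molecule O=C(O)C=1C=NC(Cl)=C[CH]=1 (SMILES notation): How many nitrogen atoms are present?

1

Scan the SMILES for N atoms (remember two-letter symbols like Cl and Br are single atoms).
Nitrogen count: 1.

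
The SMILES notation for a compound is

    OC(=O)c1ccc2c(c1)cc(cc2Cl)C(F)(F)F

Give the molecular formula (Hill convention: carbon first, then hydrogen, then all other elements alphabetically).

Walk through each heavy atom and fill implicit hydrogens from standard valence (C 4, N 3, O 2, S 2, halogen 1); for lowercase aromatic atoms, an aromatic c carries 1 H when it has two neighbours and 0 H with three, and aromatic n carries 0 H:
  atom 1: O, bond orders sum to 1 (valence 2) → 1 H
  atom 2: C, bond orders sum to 4 (valence 4) → 0 H
  atom 3: O, bond orders sum to 2 (valence 2) → 0 H
  atom 4: aromatic c, 3 neighbours → 0 H
  atom 5: aromatic c, 2 neighbours → 1 H
  atom 6: aromatic c, 2 neighbours → 1 H
  atom 7: aromatic c, 3 neighbours → 0 H
  atom 8: aromatic c, 3 neighbours → 0 H
  atom 9: aromatic c, 2 neighbours → 1 H
  atom 10: aromatic c, 2 neighbours → 1 H
  atom 11: aromatic c, 3 neighbours → 0 H
  atom 12: aromatic c, 2 neighbours → 1 H
  atom 13: aromatic c, 3 neighbours → 0 H
  atom 14: Cl (halogen, monovalent) → 0 H
  atom 15: C, bond orders sum to 4 (valence 4) → 0 H
  atom 16: F (halogen, monovalent) → 0 H
  atom 17: F (halogen, monovalent) → 0 H
  atom 18: F (halogen, monovalent) → 0 H
Totals → C:12, H:6, Cl:1, F:3, O:2.

C12H6ClF3O2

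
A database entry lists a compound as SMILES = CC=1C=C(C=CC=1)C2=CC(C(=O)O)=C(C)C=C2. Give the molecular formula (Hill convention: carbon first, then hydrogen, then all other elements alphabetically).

Walk through each heavy atom and fill implicit hydrogens from standard valence (C 4, N 3, O 2, S 2, halogen 1):
  atom 1: C, bond orders sum to 1 (valence 4) → 3 H
  atom 2: C, bond orders sum to 4 (valence 4) → 0 H
  atom 3: C, bond orders sum to 3 (valence 4) → 1 H
  atom 4: C, bond orders sum to 4 (valence 4) → 0 H
  atom 5: C, bond orders sum to 3 (valence 4) → 1 H
  atom 6: C, bond orders sum to 3 (valence 4) → 1 H
  atom 7: C, bond orders sum to 3 (valence 4) → 1 H
  atom 8: C, bond orders sum to 4 (valence 4) → 0 H
  atom 9: C, bond orders sum to 3 (valence 4) → 1 H
  atom 10: C, bond orders sum to 4 (valence 4) → 0 H
  atom 11: C, bond orders sum to 4 (valence 4) → 0 H
  atom 12: O, bond orders sum to 2 (valence 2) → 0 H
  atom 13: O, bond orders sum to 1 (valence 2) → 1 H
  atom 14: C, bond orders sum to 4 (valence 4) → 0 H
  atom 15: C, bond orders sum to 1 (valence 4) → 3 H
  atom 16: C, bond orders sum to 3 (valence 4) → 1 H
  atom 17: C, bond orders sum to 3 (valence 4) → 1 H
Totals → C:15, H:14, O:2.
In Hill order: C15H14O2.

C15H14O2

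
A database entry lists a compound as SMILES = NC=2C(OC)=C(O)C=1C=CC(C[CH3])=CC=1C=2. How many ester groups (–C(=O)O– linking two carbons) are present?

0

Scan the SMILES for the ester motif — none present.
Groups that are present: 1 ether, 1 hydroxyl, 1 primary amine.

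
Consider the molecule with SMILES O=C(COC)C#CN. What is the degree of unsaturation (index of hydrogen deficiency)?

3

Degree of unsaturation = (number of rings) + (number of π bonds).
Ring closures in the SMILES: 0.
π bonds: 1 double bond (each 1 DoU), 1 triple bond (each 2 DoU) → 3 DoU from unsaturation.
Total DoU = 0 + 3 = 3.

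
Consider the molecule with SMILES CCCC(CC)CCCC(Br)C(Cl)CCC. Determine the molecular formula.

C14H28BrCl

Walk through each heavy atom and fill implicit hydrogens from standard valence (C 4, N 3, O 2, S 2, halogen 1):
  atom 1: C, bond orders sum to 1 (valence 4) → 3 H
  atom 2: C, bond orders sum to 2 (valence 4) → 2 H
  atom 3: C, bond orders sum to 2 (valence 4) → 2 H
  atom 4: C, bond orders sum to 3 (valence 4) → 1 H
  atom 5: C, bond orders sum to 2 (valence 4) → 2 H
  atom 6: C, bond orders sum to 1 (valence 4) → 3 H
  atom 7: C, bond orders sum to 2 (valence 4) → 2 H
  atom 8: C, bond orders sum to 2 (valence 4) → 2 H
  atom 9: C, bond orders sum to 2 (valence 4) → 2 H
  atom 10: C, bond orders sum to 3 (valence 4) → 1 H
  atom 11: Br (halogen, monovalent) → 0 H
  atom 12: C, bond orders sum to 3 (valence 4) → 1 H
  atom 13: Cl (halogen, monovalent) → 0 H
  atom 14: C, bond orders sum to 2 (valence 4) → 2 H
  atom 15: C, bond orders sum to 2 (valence 4) → 2 H
  atom 16: C, bond orders sum to 1 (valence 4) → 3 H
Totals → C:14, H:28, Br:1, Cl:1.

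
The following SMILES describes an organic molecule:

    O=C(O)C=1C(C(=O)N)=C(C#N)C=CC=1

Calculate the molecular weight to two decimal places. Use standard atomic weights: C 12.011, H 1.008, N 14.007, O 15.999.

190.16 g/mol

First, the molecular formula is C9H6N2O3 (counting implicit H from valence).
  C: 9 × 12.011 = 108.099
  H: 6 × 1.008 = 6.048
  N: 2 × 14.007 = 28.014
  O: 3 × 15.999 = 47.997
Sum: 9×12.011 + 6×1.008 + 2×14.007 + 3×15.999 = 190.158 → 190.16 g/mol.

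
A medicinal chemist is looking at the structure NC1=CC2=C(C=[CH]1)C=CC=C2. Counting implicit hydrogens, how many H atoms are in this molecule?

9

Walk through each heavy atom and fill implicit hydrogens from standard valence (C 4, N 3, O 2, S 2, halogen 1):
  atom 1: N, bond orders sum to 1 (valence 3) → 2 H
  atom 2: C, bond orders sum to 4 (valence 4) → 0 H
  atom 3: C, bond orders sum to 3 (valence 4) → 1 H
  atom 4: C, bond orders sum to 4 (valence 4) → 0 H
  atom 5: C, bond orders sum to 4 (valence 4) → 0 H
  atom 6: C, bond orders sum to 3 (valence 4) → 1 H
  atom 7: C with explicit H count 1
  atom 8: C, bond orders sum to 3 (valence 4) → 1 H
  atom 9: C, bond orders sum to 3 (valence 4) → 1 H
  atom 10: C, bond orders sum to 3 (valence 4) → 1 H
  atom 11: C, bond orders sum to 3 (valence 4) → 1 H
Total hydrogens: 9.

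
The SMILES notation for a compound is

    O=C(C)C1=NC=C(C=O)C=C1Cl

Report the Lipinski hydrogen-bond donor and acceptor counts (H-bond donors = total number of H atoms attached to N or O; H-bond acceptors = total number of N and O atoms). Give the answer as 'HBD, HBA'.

0, 3

Donors: find every N or O and count the H atoms it carries.
  atom 1 (O): bond orders sum to 2 → 0 H
  atom 5 (N): bond orders sum to 3 → 0 H
  atom 9 (O): bond orders sum to 2 → 0 H
Lipinski HBD = 0.
Acceptors: N atoms = 1, O atoms = 2 → HBA = 3.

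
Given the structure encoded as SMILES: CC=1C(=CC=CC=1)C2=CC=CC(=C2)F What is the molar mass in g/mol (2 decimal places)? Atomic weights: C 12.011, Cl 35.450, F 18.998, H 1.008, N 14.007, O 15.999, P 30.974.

186.23 g/mol

First, the molecular formula is C13H11F (counting implicit H from valence).
  C: 13 × 12.011 = 156.143
  F: 1 × 18.998 = 18.998
  H: 11 × 1.008 = 11.088
Sum: 13×12.011 + 1×18.998 + 11×1.008 = 186.229 → 186.23 g/mol.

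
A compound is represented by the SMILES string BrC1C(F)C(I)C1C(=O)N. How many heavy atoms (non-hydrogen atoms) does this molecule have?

Every atom symbol written in the SMILES (organic subset) is one heavy atom; implicit H are not written.
Heavy atoms by element → Br:1, C:5, F:1, I:1, N:1, O:1.
Total: 10.

10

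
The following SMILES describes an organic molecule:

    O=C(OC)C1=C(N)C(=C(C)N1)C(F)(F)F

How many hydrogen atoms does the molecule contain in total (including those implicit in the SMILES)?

9

Walk through each heavy atom and fill implicit hydrogens from standard valence (C 4, N 3, O 2, S 2, halogen 1):
  atom 1: O, bond orders sum to 2 (valence 2) → 0 H
  atom 2: C, bond orders sum to 4 (valence 4) → 0 H
  atom 3: O, bond orders sum to 2 (valence 2) → 0 H
  atom 4: C, bond orders sum to 1 (valence 4) → 3 H
  atom 5: C, bond orders sum to 4 (valence 4) → 0 H
  atom 6: C, bond orders sum to 4 (valence 4) → 0 H
  atom 7: N, bond orders sum to 1 (valence 3) → 2 H
  atom 8: C, bond orders sum to 4 (valence 4) → 0 H
  atom 9: C, bond orders sum to 4 (valence 4) → 0 H
  atom 10: C, bond orders sum to 1 (valence 4) → 3 H
  atom 11: N, bond orders sum to 2 (valence 3) → 1 H
  atom 12: C, bond orders sum to 4 (valence 4) → 0 H
  atom 13: F (halogen, monovalent) → 0 H
  atom 14: F (halogen, monovalent) → 0 H
  atom 15: F (halogen, monovalent) → 0 H
Total hydrogens: 9.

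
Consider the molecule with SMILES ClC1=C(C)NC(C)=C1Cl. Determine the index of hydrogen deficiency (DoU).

Molecular formula: C6H7Cl2N.
DoU = (2C + 2 + N − H − X) / 2, where X is the halogen count and O/S are ignored.
    = (2·6 + 2 + 1 − 7 − 2) / 2 = 6 / 2 = 3.

3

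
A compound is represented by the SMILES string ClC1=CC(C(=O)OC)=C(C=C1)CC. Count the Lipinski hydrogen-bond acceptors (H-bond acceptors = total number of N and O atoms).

2

N atoms: 0; O atoms: 2.
Lipinski HBA = 0 + 2 = 2.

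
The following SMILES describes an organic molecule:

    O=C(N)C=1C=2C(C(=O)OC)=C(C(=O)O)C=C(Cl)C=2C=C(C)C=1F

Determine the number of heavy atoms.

23

Every atom symbol written in the SMILES (organic subset) is one heavy atom; implicit H are not written.
Heavy atoms by element → C:15, Cl:1, F:1, N:1, O:5.
Total: 23.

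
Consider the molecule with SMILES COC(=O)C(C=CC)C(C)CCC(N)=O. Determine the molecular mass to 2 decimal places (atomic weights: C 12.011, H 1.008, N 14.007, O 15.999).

213.28 g/mol

First, the molecular formula is C11H19NO3 (counting implicit H from valence).
  C: 11 × 12.011 = 132.121
  H: 19 × 1.008 = 19.152
  N: 1 × 14.007 = 14.007
  O: 3 × 15.999 = 47.997
Sum: 11×12.011 + 19×1.008 + 1×14.007 + 3×15.999 = 213.277 → 213.28 g/mol.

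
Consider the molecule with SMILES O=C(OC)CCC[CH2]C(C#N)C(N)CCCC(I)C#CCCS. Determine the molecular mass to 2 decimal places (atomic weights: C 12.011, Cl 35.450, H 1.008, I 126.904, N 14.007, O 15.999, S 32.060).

First, the molecular formula is C17H27IN2O2S (counting implicit H from valence).
  C: 17 × 12.011 = 204.187
  H: 27 × 1.008 = 27.216
  I: 1 × 126.904 = 126.904
  N: 2 × 14.007 = 28.014
  O: 2 × 15.999 = 31.998
  S: 1 × 32.060 = 32.060
Sum: 17×12.011 + 27×1.008 + 1×126.904 + 2×14.007 + 2×15.999 + 1×32.060 = 450.379 → 450.38 g/mol.

450.38 g/mol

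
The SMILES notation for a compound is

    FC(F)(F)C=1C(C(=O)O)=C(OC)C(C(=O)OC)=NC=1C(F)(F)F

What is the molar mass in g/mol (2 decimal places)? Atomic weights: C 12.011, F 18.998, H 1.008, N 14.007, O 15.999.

First, the molecular formula is C11H7F6NO5 (counting implicit H from valence).
  C: 11 × 12.011 = 132.121
  F: 6 × 18.998 = 113.988
  H: 7 × 1.008 = 7.056
  N: 1 × 14.007 = 14.007
  O: 5 × 15.999 = 79.995
Sum: 11×12.011 + 6×18.998 + 7×1.008 + 1×14.007 + 5×15.999 = 347.167 → 347.17 g/mol.

347.17 g/mol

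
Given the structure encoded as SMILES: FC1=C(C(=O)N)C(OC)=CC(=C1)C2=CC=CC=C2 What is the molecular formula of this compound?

C14H12FNO2

Walk through each heavy atom and fill implicit hydrogens from standard valence (C 4, N 3, O 2, S 2, halogen 1):
  atom 1: F (halogen, monovalent) → 0 H
  atom 2: C, bond orders sum to 4 (valence 4) → 0 H
  atom 3: C, bond orders sum to 4 (valence 4) → 0 H
  atom 4: C, bond orders sum to 4 (valence 4) → 0 H
  atom 5: O, bond orders sum to 2 (valence 2) → 0 H
  atom 6: N, bond orders sum to 1 (valence 3) → 2 H
  atom 7: C, bond orders sum to 4 (valence 4) → 0 H
  atom 8: O, bond orders sum to 2 (valence 2) → 0 H
  atom 9: C, bond orders sum to 1 (valence 4) → 3 H
  atom 10: C, bond orders sum to 3 (valence 4) → 1 H
  atom 11: C, bond orders sum to 4 (valence 4) → 0 H
  atom 12: C, bond orders sum to 3 (valence 4) → 1 H
  atom 13: C, bond orders sum to 4 (valence 4) → 0 H
  atom 14: C, bond orders sum to 3 (valence 4) → 1 H
  atom 15: C, bond orders sum to 3 (valence 4) → 1 H
  atom 16: C, bond orders sum to 3 (valence 4) → 1 H
  atom 17: C, bond orders sum to 3 (valence 4) → 1 H
  atom 18: C, bond orders sum to 3 (valence 4) → 1 H
Totals → C:14, H:12, F:1, N:1, O:2.
In Hill order: C14H12FNO2.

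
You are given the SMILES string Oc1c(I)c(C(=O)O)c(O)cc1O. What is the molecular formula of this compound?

C7H5IO5

Walk through each heavy atom and fill implicit hydrogens from standard valence (C 4, N 3, O 2, S 2, halogen 1); for lowercase aromatic atoms, an aromatic c carries 1 H when it has two neighbours and 0 H with three, and aromatic n carries 0 H:
  atom 1: O, bond orders sum to 1 (valence 2) → 1 H
  atom 2: aromatic c, 3 neighbours → 0 H
  atom 3: aromatic c, 3 neighbours → 0 H
  atom 4: I (halogen, monovalent) → 0 H
  atom 5: aromatic c, 3 neighbours → 0 H
  atom 6: C, bond orders sum to 4 (valence 4) → 0 H
  atom 7: O, bond orders sum to 2 (valence 2) → 0 H
  atom 8: O, bond orders sum to 1 (valence 2) → 1 H
  atom 9: aromatic c, 3 neighbours → 0 H
  atom 10: O, bond orders sum to 1 (valence 2) → 1 H
  atom 11: aromatic c, 2 neighbours → 1 H
  atom 12: aromatic c, 3 neighbours → 0 H
  atom 13: O, bond orders sum to 1 (valence 2) → 1 H
Totals → C:7, H:5, I:1, O:5.
In Hill order: C7H5IO5.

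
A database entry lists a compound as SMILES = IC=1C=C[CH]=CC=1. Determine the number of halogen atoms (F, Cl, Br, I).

Halogen atoms appear at heavy-atom position 1 (1×I).
Halogen count: 1.

1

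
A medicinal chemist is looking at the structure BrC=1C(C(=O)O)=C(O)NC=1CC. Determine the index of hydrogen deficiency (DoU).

Molecular formula: C7H8BrNO3.
DoU = (2C + 2 + N − H − X) / 2, where X is the halogen count and O/S are ignored.
    = (2·7 + 2 + 1 − 8 − 1) / 2 = 8 / 2 = 4.

4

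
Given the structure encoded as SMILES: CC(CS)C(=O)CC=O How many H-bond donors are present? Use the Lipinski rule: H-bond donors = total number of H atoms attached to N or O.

Donors: find every N or O and count the H atoms it carries.
  atom 6 (O): bond orders sum to 2 → 0 H
  atom 9 (O): bond orders sum to 2 → 0 H
Lipinski HBD = 0.

0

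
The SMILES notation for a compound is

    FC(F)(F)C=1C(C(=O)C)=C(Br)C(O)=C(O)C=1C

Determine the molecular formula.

C10H8BrF3O3

Walk through each heavy atom and fill implicit hydrogens from standard valence (C 4, N 3, O 2, S 2, halogen 1):
  atom 1: F (halogen, monovalent) → 0 H
  atom 2: C, bond orders sum to 4 (valence 4) → 0 H
  atom 3: F (halogen, monovalent) → 0 H
  atom 4: F (halogen, monovalent) → 0 H
  atom 5: C, bond orders sum to 4 (valence 4) → 0 H
  atom 6: C, bond orders sum to 4 (valence 4) → 0 H
  atom 7: C, bond orders sum to 4 (valence 4) → 0 H
  atom 8: O, bond orders sum to 2 (valence 2) → 0 H
  atom 9: C, bond orders sum to 1 (valence 4) → 3 H
  atom 10: C, bond orders sum to 4 (valence 4) → 0 H
  atom 11: Br (halogen, monovalent) → 0 H
  atom 12: C, bond orders sum to 4 (valence 4) → 0 H
  atom 13: O, bond orders sum to 1 (valence 2) → 1 H
  atom 14: C, bond orders sum to 4 (valence 4) → 0 H
  atom 15: O, bond orders sum to 1 (valence 2) → 1 H
  atom 16: C, bond orders sum to 4 (valence 4) → 0 H
  atom 17: C, bond orders sum to 1 (valence 4) → 3 H
Totals → C:10, H:8, Br:1, F:3, O:3.
In Hill order: C10H8BrF3O3.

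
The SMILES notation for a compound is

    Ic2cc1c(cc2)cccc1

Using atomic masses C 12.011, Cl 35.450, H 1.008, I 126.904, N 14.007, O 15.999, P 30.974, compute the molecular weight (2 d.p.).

First, the molecular formula is C10H7I (counting implicit H from valence).
  C: 10 × 12.011 = 120.110
  H: 7 × 1.008 = 7.056
  I: 1 × 126.904 = 126.904
Sum: 10×12.011 + 7×1.008 + 1×126.904 = 254.070 → 254.07 g/mol.

254.07 g/mol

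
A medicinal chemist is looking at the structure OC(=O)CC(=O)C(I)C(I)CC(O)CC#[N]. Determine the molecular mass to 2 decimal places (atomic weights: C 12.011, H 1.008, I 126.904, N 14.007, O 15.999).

First, the molecular formula is C9H11I2NO4 (counting implicit H from valence).
  C: 9 × 12.011 = 108.099
  H: 11 × 1.008 = 11.088
  I: 2 × 126.904 = 253.808
  N: 1 × 14.007 = 14.007
  O: 4 × 15.999 = 63.996
Sum: 9×12.011 + 11×1.008 + 2×126.904 + 1×14.007 + 4×15.999 = 450.998 → 451.00 g/mol.

451.00 g/mol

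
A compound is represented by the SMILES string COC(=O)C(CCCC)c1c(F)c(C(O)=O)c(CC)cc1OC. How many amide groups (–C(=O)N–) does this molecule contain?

Scan the SMILES for the amide motif — none present.
Groups that are present: 1 carboxylic acid, 1 ester, 1 ether.

0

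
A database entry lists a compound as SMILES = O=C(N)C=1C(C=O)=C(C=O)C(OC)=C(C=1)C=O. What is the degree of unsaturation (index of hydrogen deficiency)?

8

Molecular formula: C11H9NO5.
DoU = (2C + 2 + N − H − X) / 2, where X is the halogen count and O/S are ignored.
    = (2·11 + 2 + 1 − 9 − 0) / 2 = 16 / 2 = 8.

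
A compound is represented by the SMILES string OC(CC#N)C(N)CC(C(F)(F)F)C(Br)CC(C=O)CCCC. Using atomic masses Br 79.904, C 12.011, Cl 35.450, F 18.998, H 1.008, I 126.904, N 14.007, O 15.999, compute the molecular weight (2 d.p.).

First, the molecular formula is C15H24BrF3N2O2 (counting implicit H from valence).
  Br: 1 × 79.904 = 79.904
  C: 15 × 12.011 = 180.165
  F: 3 × 18.998 = 56.994
  H: 24 × 1.008 = 24.192
  N: 2 × 14.007 = 28.014
  O: 2 × 15.999 = 31.998
Sum: 1×79.904 + 15×12.011 + 3×18.998 + 24×1.008 + 2×14.007 + 2×15.999 = 401.267 → 401.27 g/mol.

401.27 g/mol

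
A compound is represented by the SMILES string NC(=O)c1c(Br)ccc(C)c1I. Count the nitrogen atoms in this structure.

Scan the SMILES for N atoms (remember two-letter symbols like Cl and Br are single atoms).
Nitrogen count: 1.

1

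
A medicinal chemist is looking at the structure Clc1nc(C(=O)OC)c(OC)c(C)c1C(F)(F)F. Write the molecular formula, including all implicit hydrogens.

Walk through each heavy atom and fill implicit hydrogens from standard valence (C 4, N 3, O 2, S 2, halogen 1); for lowercase aromatic atoms, an aromatic c carries 1 H when it has two neighbours and 0 H with three, and aromatic n carries 0 H:
  atom 1: Cl (halogen, monovalent) → 0 H
  atom 2: aromatic c, 3 neighbours → 0 H
  atom 3: aromatic n, 2 neighbours → 0 H
  atom 4: aromatic c, 3 neighbours → 0 H
  atom 5: C, bond orders sum to 4 (valence 4) → 0 H
  atom 6: O, bond orders sum to 2 (valence 2) → 0 H
  atom 7: O, bond orders sum to 2 (valence 2) → 0 H
  atom 8: C, bond orders sum to 1 (valence 4) → 3 H
  atom 9: aromatic c, 3 neighbours → 0 H
  atom 10: O, bond orders sum to 2 (valence 2) → 0 H
  atom 11: C, bond orders sum to 1 (valence 4) → 3 H
  atom 12: aromatic c, 3 neighbours → 0 H
  atom 13: C, bond orders sum to 1 (valence 4) → 3 H
  atom 14: aromatic c, 3 neighbours → 0 H
  atom 15: C, bond orders sum to 4 (valence 4) → 0 H
  atom 16: F (halogen, monovalent) → 0 H
  atom 17: F (halogen, monovalent) → 0 H
  atom 18: F (halogen, monovalent) → 0 H
Totals → C:10, H:9, Cl:1, F:3, N:1, O:3.

C10H9ClF3NO3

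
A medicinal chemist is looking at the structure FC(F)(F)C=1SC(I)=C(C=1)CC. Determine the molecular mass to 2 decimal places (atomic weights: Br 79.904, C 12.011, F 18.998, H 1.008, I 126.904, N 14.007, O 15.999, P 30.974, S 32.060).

First, the molecular formula is C7H6F3IS (counting implicit H from valence).
  C: 7 × 12.011 = 84.077
  F: 3 × 18.998 = 56.994
  H: 6 × 1.008 = 6.048
  I: 1 × 126.904 = 126.904
  S: 1 × 32.060 = 32.060
Sum: 7×12.011 + 3×18.998 + 6×1.008 + 1×126.904 + 1×32.060 = 306.083 → 306.08 g/mol.

306.08 g/mol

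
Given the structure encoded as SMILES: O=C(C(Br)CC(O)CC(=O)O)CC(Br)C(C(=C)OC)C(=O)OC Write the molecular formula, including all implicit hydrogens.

Walk through each heavy atom and fill implicit hydrogens from standard valence (C 4, N 3, O 2, S 2, halogen 1):
  atom 1: O, bond orders sum to 2 (valence 2) → 0 H
  atom 2: C, bond orders sum to 4 (valence 4) → 0 H
  atom 3: C, bond orders sum to 3 (valence 4) → 1 H
  atom 4: Br (halogen, monovalent) → 0 H
  atom 5: C, bond orders sum to 2 (valence 4) → 2 H
  atom 6: C, bond orders sum to 3 (valence 4) → 1 H
  atom 7: O, bond orders sum to 1 (valence 2) → 1 H
  atom 8: C, bond orders sum to 2 (valence 4) → 2 H
  atom 9: C, bond orders sum to 4 (valence 4) → 0 H
  atom 10: O, bond orders sum to 2 (valence 2) → 0 H
  atom 11: O, bond orders sum to 1 (valence 2) → 1 H
  atom 12: C, bond orders sum to 2 (valence 4) → 2 H
  atom 13: C, bond orders sum to 3 (valence 4) → 1 H
  atom 14: Br (halogen, monovalent) → 0 H
  atom 15: C, bond orders sum to 3 (valence 4) → 1 H
  atom 16: C, bond orders sum to 4 (valence 4) → 0 H
  atom 17: C, bond orders sum to 2 (valence 4) → 2 H
  atom 18: O, bond orders sum to 2 (valence 2) → 0 H
  atom 19: C, bond orders sum to 1 (valence 4) → 3 H
  atom 20: C, bond orders sum to 4 (valence 4) → 0 H
  atom 21: O, bond orders sum to 2 (valence 2) → 0 H
  atom 22: O, bond orders sum to 2 (valence 2) → 0 H
  atom 23: C, bond orders sum to 1 (valence 4) → 3 H
Totals → C:14, H:20, Br:2, O:7.
In Hill order: C14H20Br2O7.

C14H20Br2O7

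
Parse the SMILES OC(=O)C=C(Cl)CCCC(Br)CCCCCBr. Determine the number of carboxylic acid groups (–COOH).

1

The carboxylic acid motif appears at heavy-atom position 2 in the SMILES.
Other groups present: 1 alkene.
Carboxylic acid count: 1.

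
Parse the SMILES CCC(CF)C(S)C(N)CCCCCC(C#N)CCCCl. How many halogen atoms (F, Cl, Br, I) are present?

2

Halogen atoms appear at heavy-atom positions 5, 21 (1×Cl, 1×F).
Other groups present: 1 nitrile, 1 primary amine, 1 thiol.
Halogen count: 2.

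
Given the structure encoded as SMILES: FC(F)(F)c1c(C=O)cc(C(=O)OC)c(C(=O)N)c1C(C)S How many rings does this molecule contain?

In SMILES, each pair of matching ring-closure digits denotes one ring-closing bond; the number of such bonds equals the number of independent rings.
Ring-closure bonds here: 1.

1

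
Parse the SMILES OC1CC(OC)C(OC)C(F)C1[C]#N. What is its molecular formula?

Walk through each heavy atom and fill implicit hydrogens from standard valence (C 4, N 3, O 2, S 2, halogen 1):
  atom 1: O, bond orders sum to 1 (valence 2) → 1 H
  atom 2: C, bond orders sum to 3 (valence 4) → 1 H
  atom 3: C, bond orders sum to 2 (valence 4) → 2 H
  atom 4: C, bond orders sum to 3 (valence 4) → 1 H
  atom 5: O, bond orders sum to 2 (valence 2) → 0 H
  atom 6: C, bond orders sum to 1 (valence 4) → 3 H
  atom 7: C, bond orders sum to 3 (valence 4) → 1 H
  atom 8: O, bond orders sum to 2 (valence 2) → 0 H
  atom 9: C, bond orders sum to 1 (valence 4) → 3 H
  atom 10: C, bond orders sum to 3 (valence 4) → 1 H
  atom 11: F (halogen, monovalent) → 0 H
  atom 12: C, bond orders sum to 3 (valence 4) → 1 H
  atom 13: C with explicit H count 0
  atom 14: N, bond orders sum to 3 (valence 3) → 0 H
Totals → C:9, H:14, F:1, N:1, O:3.
In Hill order: C9H14FNO3.

C9H14FNO3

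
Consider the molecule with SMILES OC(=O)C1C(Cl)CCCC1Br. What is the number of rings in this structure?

1

In SMILES, each pair of matching ring-closure digits denotes one ring-closing bond; the number of such bonds equals the number of independent rings.
Ring-closure bonds here: 1.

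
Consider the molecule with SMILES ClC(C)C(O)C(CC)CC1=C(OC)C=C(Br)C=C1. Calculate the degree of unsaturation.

Degree of unsaturation = (number of rings) + (number of π bonds).
Ring closures in the SMILES: 1.
π bonds: 3 double bonds (each 1 DoU) → 3 DoU from unsaturation.
Total DoU = 1 + 3 = 4.

4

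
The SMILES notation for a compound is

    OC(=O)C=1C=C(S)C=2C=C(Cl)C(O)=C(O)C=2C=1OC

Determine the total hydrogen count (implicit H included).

9

Walk through each heavy atom and fill implicit hydrogens from standard valence (C 4, N 3, O 2, S 2, halogen 1):
  atom 1: O, bond orders sum to 1 (valence 2) → 1 H
  atom 2: C, bond orders sum to 4 (valence 4) → 0 H
  atom 3: O, bond orders sum to 2 (valence 2) → 0 H
  atom 4: C, bond orders sum to 4 (valence 4) → 0 H
  atom 5: C, bond orders sum to 3 (valence 4) → 1 H
  atom 6: C, bond orders sum to 4 (valence 4) → 0 H
  atom 7: S, bond orders sum to 1 (valence 2) → 1 H
  atom 8: C, bond orders sum to 4 (valence 4) → 0 H
  atom 9: C, bond orders sum to 3 (valence 4) → 1 H
  atom 10: C, bond orders sum to 4 (valence 4) → 0 H
  atom 11: Cl (halogen, monovalent) → 0 H
  atom 12: C, bond orders sum to 4 (valence 4) → 0 H
  atom 13: O, bond orders sum to 1 (valence 2) → 1 H
  atom 14: C, bond orders sum to 4 (valence 4) → 0 H
  atom 15: O, bond orders sum to 1 (valence 2) → 1 H
  atom 16: C, bond orders sum to 4 (valence 4) → 0 H
  atom 17: C, bond orders sum to 4 (valence 4) → 0 H
  atom 18: O, bond orders sum to 2 (valence 2) → 0 H
  atom 19: C, bond orders sum to 1 (valence 4) → 3 H
Total hydrogens: 9.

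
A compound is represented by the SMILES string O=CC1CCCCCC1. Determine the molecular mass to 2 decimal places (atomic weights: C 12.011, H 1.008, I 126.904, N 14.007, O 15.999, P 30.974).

126.20 g/mol

First, the molecular formula is C8H14O (counting implicit H from valence).
  C: 8 × 12.011 = 96.088
  H: 14 × 1.008 = 14.112
  O: 1 × 15.999 = 15.999
Sum: 8×12.011 + 14×1.008 + 1×15.999 = 126.199 → 126.20 g/mol.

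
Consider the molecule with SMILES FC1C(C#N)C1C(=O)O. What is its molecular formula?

C5H4FNO2

Walk through each heavy atom and fill implicit hydrogens from standard valence (C 4, N 3, O 2, S 2, halogen 1):
  atom 1: F (halogen, monovalent) → 0 H
  atom 2: C, bond orders sum to 3 (valence 4) → 1 H
  atom 3: C, bond orders sum to 3 (valence 4) → 1 H
  atom 4: C, bond orders sum to 4 (valence 4) → 0 H
  atom 5: N, bond orders sum to 3 (valence 3) → 0 H
  atom 6: C, bond orders sum to 3 (valence 4) → 1 H
  atom 7: C, bond orders sum to 4 (valence 4) → 0 H
  atom 8: O, bond orders sum to 2 (valence 2) → 0 H
  atom 9: O, bond orders sum to 1 (valence 2) → 1 H
Totals → C:5, H:4, F:1, N:1, O:2.
In Hill order: C5H4FNO2.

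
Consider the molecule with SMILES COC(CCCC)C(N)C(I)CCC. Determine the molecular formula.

C11H24INO

Walk through each heavy atom and fill implicit hydrogens from standard valence (C 4, N 3, O 2, S 2, halogen 1):
  atom 1: C, bond orders sum to 1 (valence 4) → 3 H
  atom 2: O, bond orders sum to 2 (valence 2) → 0 H
  atom 3: C, bond orders sum to 3 (valence 4) → 1 H
  atom 4: C, bond orders sum to 2 (valence 4) → 2 H
  atom 5: C, bond orders sum to 2 (valence 4) → 2 H
  atom 6: C, bond orders sum to 2 (valence 4) → 2 H
  atom 7: C, bond orders sum to 1 (valence 4) → 3 H
  atom 8: C, bond orders sum to 3 (valence 4) → 1 H
  atom 9: N, bond orders sum to 1 (valence 3) → 2 H
  atom 10: C, bond orders sum to 3 (valence 4) → 1 H
  atom 11: I (halogen, monovalent) → 0 H
  atom 12: C, bond orders sum to 2 (valence 4) → 2 H
  atom 13: C, bond orders sum to 2 (valence 4) → 2 H
  atom 14: C, bond orders sum to 1 (valence 4) → 3 H
Totals → C:11, H:24, I:1, N:1, O:1.
In Hill order: C11H24INO.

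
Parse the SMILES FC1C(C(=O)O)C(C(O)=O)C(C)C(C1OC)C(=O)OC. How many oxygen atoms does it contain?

Scan the SMILES for O atoms (remember two-letter symbols like Cl and Br are single atoms).
Oxygen count: 7.

7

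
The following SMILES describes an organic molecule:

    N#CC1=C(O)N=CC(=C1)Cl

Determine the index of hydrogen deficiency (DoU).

Degree of unsaturation = (number of rings) + (number of π bonds).
Ring closures in the SMILES: 1.
π bonds: 3 double bonds (each 1 DoU), 1 triple bond (each 2 DoU) → 5 DoU from unsaturation.
Total DoU = 1 + 5 = 6.

6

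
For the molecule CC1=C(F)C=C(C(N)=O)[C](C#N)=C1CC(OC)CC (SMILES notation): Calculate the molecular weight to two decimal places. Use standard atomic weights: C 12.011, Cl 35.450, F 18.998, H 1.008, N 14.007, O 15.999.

264.30 g/mol

First, the molecular formula is C14H17FN2O2 (counting implicit H from valence).
  C: 14 × 12.011 = 168.154
  F: 1 × 18.998 = 18.998
  H: 17 × 1.008 = 17.136
  N: 2 × 14.007 = 28.014
  O: 2 × 15.999 = 31.998
Sum: 14×12.011 + 1×18.998 + 17×1.008 + 2×14.007 + 2×15.999 = 264.300 → 264.30 g/mol.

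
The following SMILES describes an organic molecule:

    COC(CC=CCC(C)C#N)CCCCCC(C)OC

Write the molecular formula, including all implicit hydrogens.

Walk through each heavy atom and fill implicit hydrogens from standard valence (C 4, N 3, O 2, S 2, halogen 1):
  atom 1: C, bond orders sum to 1 (valence 4) → 3 H
  atom 2: O, bond orders sum to 2 (valence 2) → 0 H
  atom 3: C, bond orders sum to 3 (valence 4) → 1 H
  atom 4: C, bond orders sum to 2 (valence 4) → 2 H
  atom 5: C, bond orders sum to 3 (valence 4) → 1 H
  atom 6: C, bond orders sum to 3 (valence 4) → 1 H
  atom 7: C, bond orders sum to 2 (valence 4) → 2 H
  atom 8: C, bond orders sum to 3 (valence 4) → 1 H
  atom 9: C, bond orders sum to 1 (valence 4) → 3 H
  atom 10: C, bond orders sum to 4 (valence 4) → 0 H
  atom 11: N, bond orders sum to 3 (valence 3) → 0 H
  atom 12: C, bond orders sum to 2 (valence 4) → 2 H
  atom 13: C, bond orders sum to 2 (valence 4) → 2 H
  atom 14: C, bond orders sum to 2 (valence 4) → 2 H
  atom 15: C, bond orders sum to 2 (valence 4) → 2 H
  atom 16: C, bond orders sum to 2 (valence 4) → 2 H
  atom 17: C, bond orders sum to 3 (valence 4) → 1 H
  atom 18: C, bond orders sum to 1 (valence 4) → 3 H
  atom 19: O, bond orders sum to 2 (valence 2) → 0 H
  atom 20: C, bond orders sum to 1 (valence 4) → 3 H
Totals → C:17, H:31, N:1, O:2.

C17H31NO2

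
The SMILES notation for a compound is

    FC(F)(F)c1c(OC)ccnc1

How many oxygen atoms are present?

1

Scan the SMILES for O atoms (remember two-letter symbols like Cl and Br are single atoms).
Oxygen count: 1.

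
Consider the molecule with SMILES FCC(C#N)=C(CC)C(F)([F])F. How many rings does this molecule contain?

In SMILES, each pair of matching ring-closure digits denotes one ring-closing bond; the number of such bonds equals the number of independent rings.
Ring-closure bonds here: 0.

0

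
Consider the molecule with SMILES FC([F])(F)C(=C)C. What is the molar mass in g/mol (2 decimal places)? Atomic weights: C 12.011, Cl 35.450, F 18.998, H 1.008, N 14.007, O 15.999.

110.08 g/mol

First, the molecular formula is C4H5F3 (counting implicit H from valence).
  C: 4 × 12.011 = 48.044
  F: 3 × 18.998 = 56.994
  H: 5 × 1.008 = 5.040
Sum: 4×12.011 + 3×18.998 + 5×1.008 = 110.078 → 110.08 g/mol.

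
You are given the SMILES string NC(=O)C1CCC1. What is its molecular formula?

C5H9NO

Walk through each heavy atom and fill implicit hydrogens from standard valence (C 4, N 3, O 2, S 2, halogen 1):
  atom 1: N, bond orders sum to 1 (valence 3) → 2 H
  atom 2: C, bond orders sum to 4 (valence 4) → 0 H
  atom 3: O, bond orders sum to 2 (valence 2) → 0 H
  atom 4: C, bond orders sum to 3 (valence 4) → 1 H
  atom 5: C, bond orders sum to 2 (valence 4) → 2 H
  atom 6: C, bond orders sum to 2 (valence 4) → 2 H
  atom 7: C, bond orders sum to 2 (valence 4) → 2 H
Totals → C:5, H:9, N:1, O:1.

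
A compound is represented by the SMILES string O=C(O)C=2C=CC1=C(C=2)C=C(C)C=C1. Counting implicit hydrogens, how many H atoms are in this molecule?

10

Walk through each heavy atom and fill implicit hydrogens from standard valence (C 4, N 3, O 2, S 2, halogen 1):
  atom 1: O, bond orders sum to 2 (valence 2) → 0 H
  atom 2: C, bond orders sum to 4 (valence 4) → 0 H
  atom 3: O, bond orders sum to 1 (valence 2) → 1 H
  atom 4: C, bond orders sum to 4 (valence 4) → 0 H
  atom 5: C, bond orders sum to 3 (valence 4) → 1 H
  atom 6: C, bond orders sum to 3 (valence 4) → 1 H
  atom 7: C, bond orders sum to 4 (valence 4) → 0 H
  atom 8: C, bond orders sum to 4 (valence 4) → 0 H
  atom 9: C, bond orders sum to 3 (valence 4) → 1 H
  atom 10: C, bond orders sum to 3 (valence 4) → 1 H
  atom 11: C, bond orders sum to 4 (valence 4) → 0 H
  atom 12: C, bond orders sum to 1 (valence 4) → 3 H
  atom 13: C, bond orders sum to 3 (valence 4) → 1 H
  atom 14: C, bond orders sum to 3 (valence 4) → 1 H
Total hydrogens: 10.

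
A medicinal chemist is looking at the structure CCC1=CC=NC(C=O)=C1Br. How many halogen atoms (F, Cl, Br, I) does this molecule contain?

Halogen atoms appear at heavy-atom position 11 (1×Br).
Other groups present: 1 aldehyde.
Halogen count: 1.

1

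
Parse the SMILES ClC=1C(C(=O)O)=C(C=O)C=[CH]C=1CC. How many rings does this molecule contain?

1

In SMILES, each pair of matching ring-closure digits denotes one ring-closing bond; the number of such bonds equals the number of independent rings.
Ring-closure bonds here: 1.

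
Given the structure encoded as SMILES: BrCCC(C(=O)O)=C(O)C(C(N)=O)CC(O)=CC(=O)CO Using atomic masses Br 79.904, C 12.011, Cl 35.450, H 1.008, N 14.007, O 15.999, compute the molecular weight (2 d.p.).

366.16 g/mol

First, the molecular formula is C12H16BrNO7 (counting implicit H from valence).
  Br: 1 × 79.904 = 79.904
  C: 12 × 12.011 = 144.132
  H: 16 × 1.008 = 16.128
  N: 1 × 14.007 = 14.007
  O: 7 × 15.999 = 111.993
Sum: 1×79.904 + 12×12.011 + 16×1.008 + 1×14.007 + 7×15.999 = 366.164 → 366.16 g/mol.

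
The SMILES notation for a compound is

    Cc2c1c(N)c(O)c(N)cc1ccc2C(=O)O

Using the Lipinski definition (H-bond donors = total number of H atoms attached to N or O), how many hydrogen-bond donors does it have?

Donors: find every N or O and count the H atoms it carries.
  atom 5 (N): bond orders sum to 1 → 2 H
  atom 7 (O): bond orders sum to 1 → 1 H
  atom 9 (N): bond orders sum to 1 → 2 H
  atom 16 (O): bond orders sum to 2 → 0 H
  atom 17 (O): bond orders sum to 1 → 1 H
Lipinski HBD = 6.

6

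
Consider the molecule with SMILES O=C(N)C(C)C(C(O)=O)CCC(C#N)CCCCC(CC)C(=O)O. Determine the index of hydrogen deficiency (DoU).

Molecular formula: C17H28N2O5.
DoU = (2C + 2 + N − H − X) / 2, where X is the halogen count and O/S are ignored.
    = (2·17 + 2 + 2 − 28 − 0) / 2 = 10 / 2 = 5.

5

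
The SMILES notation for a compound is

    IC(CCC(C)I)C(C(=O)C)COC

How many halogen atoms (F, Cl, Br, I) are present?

Halogen atoms appear at heavy-atom positions 1, 7 (2×I).
Other groups present: 1 ether, 1 ketone.
Halogen count: 2.

2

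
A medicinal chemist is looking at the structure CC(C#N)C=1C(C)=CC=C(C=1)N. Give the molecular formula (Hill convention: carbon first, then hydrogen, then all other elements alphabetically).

C10H12N2

Walk through each heavy atom and fill implicit hydrogens from standard valence (C 4, N 3, O 2, S 2, halogen 1):
  atom 1: C, bond orders sum to 1 (valence 4) → 3 H
  atom 2: C, bond orders sum to 3 (valence 4) → 1 H
  atom 3: C, bond orders sum to 4 (valence 4) → 0 H
  atom 4: N, bond orders sum to 3 (valence 3) → 0 H
  atom 5: C, bond orders sum to 4 (valence 4) → 0 H
  atom 6: C, bond orders sum to 4 (valence 4) → 0 H
  atom 7: C, bond orders sum to 1 (valence 4) → 3 H
  atom 8: C, bond orders sum to 3 (valence 4) → 1 H
  atom 9: C, bond orders sum to 3 (valence 4) → 1 H
  atom 10: C, bond orders sum to 4 (valence 4) → 0 H
  atom 11: C, bond orders sum to 3 (valence 4) → 1 H
  atom 12: N, bond orders sum to 1 (valence 3) → 2 H
Totals → C:10, H:12, N:2.
In Hill order: C10H12N2.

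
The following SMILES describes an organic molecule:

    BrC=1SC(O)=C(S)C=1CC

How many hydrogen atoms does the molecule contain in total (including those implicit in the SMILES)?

7

Walk through each heavy atom and fill implicit hydrogens from standard valence (C 4, N 3, O 2, S 2, halogen 1):
  atom 1: Br (halogen, monovalent) → 0 H
  atom 2: C, bond orders sum to 4 (valence 4) → 0 H
  atom 3: S, bond orders sum to 2 (valence 2) → 0 H
  atom 4: C, bond orders sum to 4 (valence 4) → 0 H
  atom 5: O, bond orders sum to 1 (valence 2) → 1 H
  atom 6: C, bond orders sum to 4 (valence 4) → 0 H
  atom 7: S, bond orders sum to 1 (valence 2) → 1 H
  atom 8: C, bond orders sum to 4 (valence 4) → 0 H
  atom 9: C, bond orders sum to 2 (valence 4) → 2 H
  atom 10: C, bond orders sum to 1 (valence 4) → 3 H
Total hydrogens: 7.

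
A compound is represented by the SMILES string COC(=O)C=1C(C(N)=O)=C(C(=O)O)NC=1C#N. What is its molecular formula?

C9H7N3O5

Walk through each heavy atom and fill implicit hydrogens from standard valence (C 4, N 3, O 2, S 2, halogen 1):
  atom 1: C, bond orders sum to 1 (valence 4) → 3 H
  atom 2: O, bond orders sum to 2 (valence 2) → 0 H
  atom 3: C, bond orders sum to 4 (valence 4) → 0 H
  atom 4: O, bond orders sum to 2 (valence 2) → 0 H
  atom 5: C, bond orders sum to 4 (valence 4) → 0 H
  atom 6: C, bond orders sum to 4 (valence 4) → 0 H
  atom 7: C, bond orders sum to 4 (valence 4) → 0 H
  atom 8: N, bond orders sum to 1 (valence 3) → 2 H
  atom 9: O, bond orders sum to 2 (valence 2) → 0 H
  atom 10: C, bond orders sum to 4 (valence 4) → 0 H
  atom 11: C, bond orders sum to 4 (valence 4) → 0 H
  atom 12: O, bond orders sum to 2 (valence 2) → 0 H
  atom 13: O, bond orders sum to 1 (valence 2) → 1 H
  atom 14: N, bond orders sum to 2 (valence 3) → 1 H
  atom 15: C, bond orders sum to 4 (valence 4) → 0 H
  atom 16: C, bond orders sum to 4 (valence 4) → 0 H
  atom 17: N, bond orders sum to 3 (valence 3) → 0 H
Totals → C:9, H:7, N:3, O:5.
In Hill order: C9H7N3O5.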